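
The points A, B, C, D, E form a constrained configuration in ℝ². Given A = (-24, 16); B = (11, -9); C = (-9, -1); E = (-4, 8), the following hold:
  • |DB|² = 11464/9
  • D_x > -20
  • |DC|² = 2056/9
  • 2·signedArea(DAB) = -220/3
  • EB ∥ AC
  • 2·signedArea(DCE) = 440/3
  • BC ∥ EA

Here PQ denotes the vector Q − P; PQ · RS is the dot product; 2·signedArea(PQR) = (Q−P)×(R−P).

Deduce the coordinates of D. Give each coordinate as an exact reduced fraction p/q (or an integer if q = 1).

1. D_x = -19  [2·signedArea(DCE) = 440/3 ∩ 2·signedArea(DAB) = -220/3]
2. D_y = 31/3  [2·signedArea(DCE) = 440/3 ∩ 2·signedArea(DAB) = -220/3]
   → D = (-19, 31/3)

D = (-19, 31/3)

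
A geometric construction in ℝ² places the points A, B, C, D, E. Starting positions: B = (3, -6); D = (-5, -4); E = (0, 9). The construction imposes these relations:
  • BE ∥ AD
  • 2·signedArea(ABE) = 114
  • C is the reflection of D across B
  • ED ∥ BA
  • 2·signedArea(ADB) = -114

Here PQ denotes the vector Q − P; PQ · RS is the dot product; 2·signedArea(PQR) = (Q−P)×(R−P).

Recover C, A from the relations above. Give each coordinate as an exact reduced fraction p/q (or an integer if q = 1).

A = (-2, -19)
C = (11, -8)

1. C_x = 11  [C is the reflection of D across B]
2. C_y = -8  [C is the reflection of D across B]
   → C = (11, -8)
3. A_x = -2  [BE ∥ AD ∩ ED ∥ BA]
4. A_y = -19  [BE ∥ AD ∩ ED ∥ BA]
   → A = (-2, -19)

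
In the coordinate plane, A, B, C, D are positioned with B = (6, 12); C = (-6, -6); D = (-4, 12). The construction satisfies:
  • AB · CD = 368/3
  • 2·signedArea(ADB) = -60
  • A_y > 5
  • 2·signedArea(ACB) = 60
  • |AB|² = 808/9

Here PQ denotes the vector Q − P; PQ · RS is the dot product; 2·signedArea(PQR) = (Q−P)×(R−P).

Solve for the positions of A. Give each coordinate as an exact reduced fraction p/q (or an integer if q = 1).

A = (-4/3, 6)

1. A_x = -4/3  [2·signedArea(ACB) = 60 ∩ 2·signedArea(ADB) = -60]
2. A_y = 6  [2·signedArea(ACB) = 60 ∩ 2·signedArea(ADB) = -60]
   → A = (-4/3, 6)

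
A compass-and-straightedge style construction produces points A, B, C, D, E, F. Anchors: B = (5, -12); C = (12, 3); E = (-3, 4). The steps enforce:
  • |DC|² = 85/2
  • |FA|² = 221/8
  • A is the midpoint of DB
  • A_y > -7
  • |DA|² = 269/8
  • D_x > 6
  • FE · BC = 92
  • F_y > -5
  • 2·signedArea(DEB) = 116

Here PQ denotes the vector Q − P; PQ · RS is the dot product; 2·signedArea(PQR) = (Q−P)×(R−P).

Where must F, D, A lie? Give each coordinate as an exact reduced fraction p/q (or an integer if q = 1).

1. D_x = 13/2  [line 16·x + 8·y + -100 = 0 ∩ |DC|² = 85/2]
2. D_y = -1/2  [line 16·x + 8·y + -100 = 0 ∩ |DC|² = 85/2]
   → D = (13/2, -1/2)
3. A_x = 23/4  [A is the midpoint of DB]
4. A_y = -25/4  [A is the midpoint of DB]
   → A = (23/4, -25/4)
5. F_x = 1  [line -7·x + -15·y + -53 = 0 ∩ |FA|² = 221/8]
6. F_y = -4  [line -7·x + -15·y + -53 = 0 ∩ |FA|² = 221/8]
   → F = (1, -4)

A = (23/4, -25/4)
D = (13/2, -1/2)
F = (1, -4)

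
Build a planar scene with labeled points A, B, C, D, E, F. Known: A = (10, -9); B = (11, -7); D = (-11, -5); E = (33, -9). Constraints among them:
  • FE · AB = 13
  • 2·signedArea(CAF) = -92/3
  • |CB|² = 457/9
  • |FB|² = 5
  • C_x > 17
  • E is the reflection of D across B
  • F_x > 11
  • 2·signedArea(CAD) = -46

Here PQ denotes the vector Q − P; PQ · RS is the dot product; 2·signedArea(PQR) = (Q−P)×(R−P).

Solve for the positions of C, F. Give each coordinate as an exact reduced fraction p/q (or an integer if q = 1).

C = (18, -25/3)
F = (12, -5)

1. C_x = 18  [line -4·x + -21·y + -103 = 0 ∩ |CB|² = 457/9]
2. C_y = -25/3  [line -4·x + -21·y + -103 = 0 ∩ |CB|² = 457/9]
   → C = (18, -25/3)
3. F_x = 12  [2·signedArea(CAF) = -92/3 ∩ FE · AB = 13]
4. F_y = -5  [2·signedArea(CAF) = -92/3 ∩ FE · AB = 13]
   → F = (12, -5)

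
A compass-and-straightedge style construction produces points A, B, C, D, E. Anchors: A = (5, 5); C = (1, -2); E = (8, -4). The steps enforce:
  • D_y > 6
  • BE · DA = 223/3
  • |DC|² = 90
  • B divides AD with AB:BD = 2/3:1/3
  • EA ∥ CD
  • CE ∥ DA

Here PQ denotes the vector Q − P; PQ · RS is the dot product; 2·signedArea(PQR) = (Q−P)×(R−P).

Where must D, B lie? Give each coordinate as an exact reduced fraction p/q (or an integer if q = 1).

B = (1/3, 19/3)
D = (-2, 7)

1. D_x = -2  [CE ∥ DA ∩ EA ∥ CD]
2. D_y = 7  [CE ∥ DA ∩ EA ∥ CD]
   → D = (-2, 7)
3. B_x = 1/3  [B divides AD with AB:BD = 2/3:1/3]
4. B_y = 19/3  [B divides AD with AB:BD = 2/3:1/3]
   → B = (1/3, 19/3)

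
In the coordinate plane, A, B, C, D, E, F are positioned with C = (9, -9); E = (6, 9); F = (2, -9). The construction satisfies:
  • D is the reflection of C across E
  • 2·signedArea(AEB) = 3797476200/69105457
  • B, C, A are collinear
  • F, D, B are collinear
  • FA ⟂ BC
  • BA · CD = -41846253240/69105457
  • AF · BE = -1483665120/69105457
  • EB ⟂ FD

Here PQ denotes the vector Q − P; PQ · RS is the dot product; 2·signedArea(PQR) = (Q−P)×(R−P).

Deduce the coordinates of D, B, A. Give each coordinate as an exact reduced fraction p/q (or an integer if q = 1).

1. D_x = 3  [D is the reflection of C across E]
2. D_y = 27  [D is the reflection of C across E]
   → D = (3, 27)
3. B_x = 3246/1297  [F, D, B are collinear ∩ EB ⟂ FD]
4. B_y = 11799/1297  [F, D, B are collinear ∩ EB ⟂ FD]
   → B = (3246/1297, 11799/1297)
5. A_x = 566715746/69105457  [B, C, A are collinear ∩ FA ⟂ BC]
6. A_y = -468105801/69105457  [B, C, A are collinear ∩ FA ⟂ BC]
   → A = (566715746/69105457, -468105801/69105457)

A = (566715746/69105457, -468105801/69105457)
B = (3246/1297, 11799/1297)
D = (3, 27)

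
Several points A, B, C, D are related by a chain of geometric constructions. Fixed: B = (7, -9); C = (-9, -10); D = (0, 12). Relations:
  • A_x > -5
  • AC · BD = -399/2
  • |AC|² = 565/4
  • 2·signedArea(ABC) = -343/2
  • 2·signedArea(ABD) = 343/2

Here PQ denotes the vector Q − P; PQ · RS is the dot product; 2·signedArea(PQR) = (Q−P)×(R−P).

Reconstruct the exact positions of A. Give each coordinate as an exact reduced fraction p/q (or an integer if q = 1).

1. A_x = -9/2  [2·signedArea(ABC) = -343/2 ∩ AC · BD = -399/2]
2. A_y = 1  [2·signedArea(ABC) = -343/2 ∩ AC · BD = -399/2]
   → A = (-9/2, 1)

A = (-9/2, 1)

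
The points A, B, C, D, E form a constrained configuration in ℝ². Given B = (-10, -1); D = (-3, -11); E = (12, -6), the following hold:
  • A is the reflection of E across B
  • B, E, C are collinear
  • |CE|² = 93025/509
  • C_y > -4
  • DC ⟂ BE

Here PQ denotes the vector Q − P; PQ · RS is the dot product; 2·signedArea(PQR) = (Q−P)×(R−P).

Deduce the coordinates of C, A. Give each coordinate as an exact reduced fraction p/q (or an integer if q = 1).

1. C_x = -602/509  [B, E, C are collinear ∩ DC ⟂ BE]
2. C_y = -1529/509  [B, E, C are collinear ∩ DC ⟂ BE]
   → C = (-602/509, -1529/509)
3. A_x = -32  [A is the reflection of E across B]
4. A_y = 4  [A is the reflection of E across B]
   → A = (-32, 4)

A = (-32, 4)
C = (-602/509, -1529/509)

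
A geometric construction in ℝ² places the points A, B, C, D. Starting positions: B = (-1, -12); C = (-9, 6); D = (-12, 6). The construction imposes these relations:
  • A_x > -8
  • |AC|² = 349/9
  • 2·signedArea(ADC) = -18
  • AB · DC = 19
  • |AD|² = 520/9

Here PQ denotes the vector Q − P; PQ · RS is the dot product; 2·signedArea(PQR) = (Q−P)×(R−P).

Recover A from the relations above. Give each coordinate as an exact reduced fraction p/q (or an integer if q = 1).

1. A_x = -22/3  [2·signedArea(ADC) = -18 ∩ AB · DC = 19]
2. A_y = 0  [2·signedArea(ADC) = -18 ∩ AB · DC = 19]
   → A = (-22/3, 0)

A = (-22/3, 0)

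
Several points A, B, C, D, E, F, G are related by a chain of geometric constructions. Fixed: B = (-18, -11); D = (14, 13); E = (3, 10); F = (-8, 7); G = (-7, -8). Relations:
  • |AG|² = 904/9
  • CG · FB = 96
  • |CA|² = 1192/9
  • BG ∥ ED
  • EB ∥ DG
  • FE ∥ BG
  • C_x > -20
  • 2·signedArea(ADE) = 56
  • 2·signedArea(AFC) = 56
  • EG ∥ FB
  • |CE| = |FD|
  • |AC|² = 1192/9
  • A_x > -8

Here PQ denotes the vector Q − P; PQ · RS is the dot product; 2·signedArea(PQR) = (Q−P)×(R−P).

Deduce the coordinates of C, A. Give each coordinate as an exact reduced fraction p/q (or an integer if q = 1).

A = (-23/3, 2)
C = (-19, 4)

1. A_x = -23/3  [line 3·x + -11·y + 45 = 0 ∩ |AG|² = 904/9]
2. A_y = 2  [line 3·x + -11·y + 45 = 0 ∩ |AG|² = 904/9]
   → A = (-23/3, 2)
3. C_x = -19  [CG · FB = 96 ∩ 2·signedArea(AFC) = 56]
4. C_y = 4  [CG · FB = 96 ∩ 2·signedArea(AFC) = 56]
   → C = (-19, 4)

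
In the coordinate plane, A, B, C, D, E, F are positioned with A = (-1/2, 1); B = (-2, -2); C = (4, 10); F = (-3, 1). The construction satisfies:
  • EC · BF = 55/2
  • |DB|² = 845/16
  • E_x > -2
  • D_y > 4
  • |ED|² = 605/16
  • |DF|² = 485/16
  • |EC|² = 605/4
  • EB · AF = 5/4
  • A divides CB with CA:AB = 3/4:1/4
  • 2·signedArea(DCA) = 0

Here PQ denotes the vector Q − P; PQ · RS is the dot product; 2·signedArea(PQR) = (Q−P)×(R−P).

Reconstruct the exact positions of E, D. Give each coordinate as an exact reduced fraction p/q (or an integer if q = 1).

D = (5/4, 9/2)
E = (-3/2, -1)

1. E_x = -3/2  [EB · AF = 5/4 ∩ EC · BF = 55/2]
2. E_y = -1  [EB · AF = 5/4 ∩ EC · BF = 55/2]
   → E = (-3/2, -1)
3. D_x = 5/4  [line 9·x + -9/2·y + 9 = 0 ∩ |ED|² = 605/16]
4. D_y = 9/2  [line 9·x + -9/2·y + 9 = 0 ∩ |ED|² = 605/16]
   → D = (5/4, 9/2)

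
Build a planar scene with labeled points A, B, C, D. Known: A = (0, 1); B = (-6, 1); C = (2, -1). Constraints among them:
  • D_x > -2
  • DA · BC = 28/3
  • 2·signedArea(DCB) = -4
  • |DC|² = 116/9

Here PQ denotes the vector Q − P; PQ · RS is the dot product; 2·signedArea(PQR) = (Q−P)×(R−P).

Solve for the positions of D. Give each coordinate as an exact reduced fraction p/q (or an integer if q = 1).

D = (-4/3, 1/3)

1. D_x = -4/3  [2·signedArea(DCB) = -4 ∩ DA · BC = 28/3]
2. D_y = 1/3  [2·signedArea(DCB) = -4 ∩ DA · BC = 28/3]
   → D = (-4/3, 1/3)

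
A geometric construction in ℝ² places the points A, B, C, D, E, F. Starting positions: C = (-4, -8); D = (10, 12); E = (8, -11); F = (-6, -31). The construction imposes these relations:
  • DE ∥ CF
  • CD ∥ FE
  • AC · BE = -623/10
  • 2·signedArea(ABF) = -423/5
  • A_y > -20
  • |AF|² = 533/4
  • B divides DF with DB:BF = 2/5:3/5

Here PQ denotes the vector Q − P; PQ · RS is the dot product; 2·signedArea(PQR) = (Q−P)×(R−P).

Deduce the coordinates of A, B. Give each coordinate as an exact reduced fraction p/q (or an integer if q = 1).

1. B_x = 18/5  [B divides DF with DB:BF = 2/5:3/5]
2. B_y = -26/5  [B divides DF with DB:BF = 2/5:3/5]
   → B = (18/5, -26/5)
3. A_x = -5  [2·signedArea(ABF) = -423/5 ∩ AC · BE = -623/10]
4. A_y = -39/2  [2·signedArea(ABF) = -423/5 ∩ AC · BE = -623/10]
   → A = (-5, -39/2)

A = (-5, -39/2)
B = (18/5, -26/5)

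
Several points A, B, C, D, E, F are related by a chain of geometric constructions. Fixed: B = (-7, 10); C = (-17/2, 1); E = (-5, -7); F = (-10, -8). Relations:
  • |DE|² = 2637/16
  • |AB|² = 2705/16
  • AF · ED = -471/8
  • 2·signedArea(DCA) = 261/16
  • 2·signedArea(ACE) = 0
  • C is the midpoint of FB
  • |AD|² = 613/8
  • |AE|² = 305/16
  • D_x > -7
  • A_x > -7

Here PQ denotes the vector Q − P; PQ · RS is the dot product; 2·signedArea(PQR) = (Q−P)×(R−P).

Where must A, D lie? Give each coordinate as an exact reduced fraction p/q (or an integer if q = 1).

A = (-27/4, -3)
D = (-13/2, 23/4)

1. A_x = -27/4  [line 8·x + 7/2·y + 129/2 = 0 ∩ |AB|² = 2705/16]
2. A_y = -3  [line 8·x + 7/2·y + 129/2 = 0 ∩ |AB|² = 2705/16]
   → A = (-27/4, -3)
3. D_x = -13/2  [2·signedArea(DCA) = 261/16 ∩ AF · ED = -471/8]
4. D_y = 23/4  [2·signedArea(DCA) = 261/16 ∩ AF · ED = -471/8]
   → D = (-13/2, 23/4)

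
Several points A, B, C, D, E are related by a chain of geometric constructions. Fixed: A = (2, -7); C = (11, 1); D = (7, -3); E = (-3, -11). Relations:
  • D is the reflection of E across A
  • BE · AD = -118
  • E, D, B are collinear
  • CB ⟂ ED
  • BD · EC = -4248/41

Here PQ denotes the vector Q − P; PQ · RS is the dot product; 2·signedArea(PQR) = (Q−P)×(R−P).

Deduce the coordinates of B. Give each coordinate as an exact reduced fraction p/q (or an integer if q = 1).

1. B_x = 467/41  [E, D, B are collinear ∩ CB ⟂ ED]
2. B_y = 21/41  [E, D, B are collinear ∩ CB ⟂ ED]
   → B = (467/41, 21/41)

B = (467/41, 21/41)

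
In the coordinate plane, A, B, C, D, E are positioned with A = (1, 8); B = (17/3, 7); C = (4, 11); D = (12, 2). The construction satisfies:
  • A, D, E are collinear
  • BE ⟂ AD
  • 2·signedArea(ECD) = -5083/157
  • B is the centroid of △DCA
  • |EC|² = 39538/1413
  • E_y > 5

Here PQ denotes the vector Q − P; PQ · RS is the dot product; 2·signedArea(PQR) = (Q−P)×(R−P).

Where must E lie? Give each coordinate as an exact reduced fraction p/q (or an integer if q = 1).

E = (2363/471, 912/157)

1. E_x = 2363/471  [A, D, E are collinear ∩ BE ⟂ AD]
2. E_y = 912/157  [A, D, E are collinear ∩ BE ⟂ AD]
   → E = (2363/471, 912/157)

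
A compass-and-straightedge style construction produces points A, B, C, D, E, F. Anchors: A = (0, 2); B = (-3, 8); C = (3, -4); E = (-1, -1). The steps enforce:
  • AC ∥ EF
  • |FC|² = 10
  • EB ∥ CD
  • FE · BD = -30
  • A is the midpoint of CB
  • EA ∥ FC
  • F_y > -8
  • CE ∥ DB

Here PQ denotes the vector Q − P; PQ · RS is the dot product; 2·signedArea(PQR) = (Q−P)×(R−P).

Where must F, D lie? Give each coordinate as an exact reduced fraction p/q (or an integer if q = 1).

D = (1, 5)
F = (2, -7)

1. F_x = 2  [EA ∥ FC ∩ AC ∥ EF]
2. F_y = -7  [EA ∥ FC ∩ AC ∥ EF]
   → F = (2, -7)
3. D_x = 1  [CE ∥ DB ∩ EB ∥ CD]
4. D_y = 5  [CE ∥ DB ∩ EB ∥ CD]
   → D = (1, 5)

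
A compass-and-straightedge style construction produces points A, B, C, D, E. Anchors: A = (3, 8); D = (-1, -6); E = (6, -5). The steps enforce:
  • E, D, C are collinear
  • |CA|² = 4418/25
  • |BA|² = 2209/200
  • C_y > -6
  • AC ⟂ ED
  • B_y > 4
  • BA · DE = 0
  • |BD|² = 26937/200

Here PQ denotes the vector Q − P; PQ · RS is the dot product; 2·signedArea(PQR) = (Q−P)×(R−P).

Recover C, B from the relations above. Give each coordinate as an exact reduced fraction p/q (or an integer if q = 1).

1. C_x = 122/25  [E, D, C are collinear ∩ AC ⟂ ED]
2. C_y = -129/25  [E, D, C are collinear ∩ AC ⟂ ED]
   → C = (122/25, -129/25)
3. B_x = 347/100  [line -7·x + -1·y + 29 = 0 ∩ |BD|² = 26937/200]
4. B_y = 471/100  [line -7·x + -1·y + 29 = 0 ∩ |BD|² = 26937/200]
   → B = (347/100, 471/100)

B = (347/100, 471/100)
C = (122/25, -129/25)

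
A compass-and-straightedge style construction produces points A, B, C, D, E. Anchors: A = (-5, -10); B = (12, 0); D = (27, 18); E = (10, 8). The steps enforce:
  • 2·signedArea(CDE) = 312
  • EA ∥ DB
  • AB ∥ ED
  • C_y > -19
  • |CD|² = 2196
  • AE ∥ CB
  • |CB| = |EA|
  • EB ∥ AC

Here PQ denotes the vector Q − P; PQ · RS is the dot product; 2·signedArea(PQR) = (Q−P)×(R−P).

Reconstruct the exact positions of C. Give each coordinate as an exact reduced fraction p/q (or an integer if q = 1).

1. C_x = -3  [AE ∥ CB ∩ EB ∥ AC]
2. C_y = -18  [AE ∥ CB ∩ EB ∥ AC]
   → C = (-3, -18)

C = (-3, -18)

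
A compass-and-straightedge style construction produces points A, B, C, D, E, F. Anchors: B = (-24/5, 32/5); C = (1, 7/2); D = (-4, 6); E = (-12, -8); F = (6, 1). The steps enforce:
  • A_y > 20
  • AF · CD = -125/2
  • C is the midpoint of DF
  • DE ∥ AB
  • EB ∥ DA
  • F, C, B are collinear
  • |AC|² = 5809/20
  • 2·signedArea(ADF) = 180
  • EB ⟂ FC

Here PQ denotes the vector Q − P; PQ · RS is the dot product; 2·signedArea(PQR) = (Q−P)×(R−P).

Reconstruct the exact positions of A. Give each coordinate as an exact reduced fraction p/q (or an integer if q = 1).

1. A_x = 16/5  [DE ∥ AB ∩ EB ∥ DA]
2. A_y = 102/5  [DE ∥ AB ∩ EB ∥ DA]
   → A = (16/5, 102/5)

A = (16/5, 102/5)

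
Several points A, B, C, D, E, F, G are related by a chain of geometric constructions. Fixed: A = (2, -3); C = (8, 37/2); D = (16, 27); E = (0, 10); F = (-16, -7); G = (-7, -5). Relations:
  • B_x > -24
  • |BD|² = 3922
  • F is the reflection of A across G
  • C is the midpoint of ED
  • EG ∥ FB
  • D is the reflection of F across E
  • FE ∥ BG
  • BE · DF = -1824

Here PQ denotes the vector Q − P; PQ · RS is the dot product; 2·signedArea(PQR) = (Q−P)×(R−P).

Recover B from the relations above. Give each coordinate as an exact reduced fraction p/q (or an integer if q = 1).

1. B_x = -23  [FE ∥ BG ∩ EG ∥ FB]
2. B_y = -22  [FE ∥ BG ∩ EG ∥ FB]
   → B = (-23, -22)

B = (-23, -22)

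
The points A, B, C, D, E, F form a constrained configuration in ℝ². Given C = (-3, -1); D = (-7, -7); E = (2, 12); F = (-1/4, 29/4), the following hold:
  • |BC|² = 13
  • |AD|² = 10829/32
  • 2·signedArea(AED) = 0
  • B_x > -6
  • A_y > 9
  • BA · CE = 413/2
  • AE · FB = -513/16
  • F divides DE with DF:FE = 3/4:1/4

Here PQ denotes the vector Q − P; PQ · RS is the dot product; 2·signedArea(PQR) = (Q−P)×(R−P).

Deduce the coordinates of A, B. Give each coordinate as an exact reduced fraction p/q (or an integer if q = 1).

A = (7/8, 77/8)
B = (-5, -4)

1. A_x = 7/8  [line 19·x + -9·y + 70 = 0 ∩ |AD|² = 10829/32]
2. A_y = 77/8  [line 19·x + -9·y + 70 = 0 ∩ |AD|² = 10829/32]
   → A = (7/8, 77/8)
3. B_x = -5  [BA · CE = 413/2 ∩ AE · FB = -513/16]
4. B_y = -4  [BA · CE = 413/2 ∩ AE · FB = -513/16]
   → B = (-5, -4)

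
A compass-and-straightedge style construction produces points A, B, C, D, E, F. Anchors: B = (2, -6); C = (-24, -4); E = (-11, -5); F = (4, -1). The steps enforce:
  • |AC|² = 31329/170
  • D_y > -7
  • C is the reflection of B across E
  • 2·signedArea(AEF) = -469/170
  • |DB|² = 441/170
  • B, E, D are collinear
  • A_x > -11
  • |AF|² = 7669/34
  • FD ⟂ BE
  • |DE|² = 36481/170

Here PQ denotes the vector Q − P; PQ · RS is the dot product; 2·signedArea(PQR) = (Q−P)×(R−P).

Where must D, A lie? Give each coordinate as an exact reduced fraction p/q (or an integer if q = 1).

1. D_x = 613/170  [B, E, D are collinear ∩ FD ⟂ BE]
2. D_y = -1041/170  [B, E, D are collinear ∩ FD ⟂ BE]
   → D = (613/170, -1041/170)
3. A_x = -1779/170  [line -4·x + 15·y + 5739/170 = 0 ∩ |AC|² = 31329/170]
4. A_y = -857/170  [line -4·x + 15·y + 5739/170 = 0 ∩ |AC|² = 31329/170]
   → A = (-1779/170, -857/170)

A = (-1779/170, -857/170)
D = (613/170, -1041/170)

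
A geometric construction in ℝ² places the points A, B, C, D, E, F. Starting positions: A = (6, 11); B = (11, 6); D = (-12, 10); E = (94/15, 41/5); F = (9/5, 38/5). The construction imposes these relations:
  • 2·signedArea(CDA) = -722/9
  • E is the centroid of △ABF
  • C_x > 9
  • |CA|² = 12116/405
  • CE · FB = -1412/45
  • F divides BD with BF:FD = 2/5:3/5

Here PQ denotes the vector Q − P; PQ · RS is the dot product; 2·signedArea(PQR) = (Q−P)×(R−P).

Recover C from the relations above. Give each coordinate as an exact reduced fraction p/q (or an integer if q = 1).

C = (424/45, 101/15)

1. C_x = 424/45  [2·signedArea(CDA) = -722/9 ∩ CE · FB = -1412/45]
2. C_y = 101/15  [2·signedArea(CDA) = -722/9 ∩ CE · FB = -1412/45]
   → C = (424/45, 101/15)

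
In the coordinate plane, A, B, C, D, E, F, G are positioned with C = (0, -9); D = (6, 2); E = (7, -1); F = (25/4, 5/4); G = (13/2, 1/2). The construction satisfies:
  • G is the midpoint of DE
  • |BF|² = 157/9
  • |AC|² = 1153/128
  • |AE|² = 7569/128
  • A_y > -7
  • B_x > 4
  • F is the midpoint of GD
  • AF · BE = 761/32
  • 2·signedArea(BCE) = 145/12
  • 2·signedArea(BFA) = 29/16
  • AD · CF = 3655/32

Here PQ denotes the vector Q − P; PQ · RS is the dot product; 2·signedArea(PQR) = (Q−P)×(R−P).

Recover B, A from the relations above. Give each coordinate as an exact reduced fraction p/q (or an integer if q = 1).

A = (25/16, -103/16)
B = (17/4, -29/12)

1. A_x = 25/16  [line -25/4·x + -41/4·y + -1799/32 = 0 ∩ |AC|² = 1153/128]
2. A_y = -103/16  [line -25/4·x + -41/4·y + -1799/32 = 0 ∩ |AC|² = 1153/128]
   → A = (25/16, -103/16)
3. B_x = 17/4  [2·signedArea(BCE) = 145/12 ∩ AF · BE = 761/32]
4. B_y = -29/12  [2·signedArea(BCE) = 145/12 ∩ AF · BE = 761/32]
   → B = (17/4, -29/12)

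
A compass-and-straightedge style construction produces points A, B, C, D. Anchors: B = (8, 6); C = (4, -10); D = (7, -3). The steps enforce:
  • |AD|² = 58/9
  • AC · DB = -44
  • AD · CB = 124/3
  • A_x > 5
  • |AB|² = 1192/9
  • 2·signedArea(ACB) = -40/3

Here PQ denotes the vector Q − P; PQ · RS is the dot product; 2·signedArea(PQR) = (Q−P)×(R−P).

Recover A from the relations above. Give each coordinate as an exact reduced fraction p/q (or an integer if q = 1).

1. A_x = 6  [AC · DB = -44 ∩ AD · CB = 124/3]
2. A_y = -16/3  [AC · DB = -44 ∩ AD · CB = 124/3]
   → A = (6, -16/3)

A = (6, -16/3)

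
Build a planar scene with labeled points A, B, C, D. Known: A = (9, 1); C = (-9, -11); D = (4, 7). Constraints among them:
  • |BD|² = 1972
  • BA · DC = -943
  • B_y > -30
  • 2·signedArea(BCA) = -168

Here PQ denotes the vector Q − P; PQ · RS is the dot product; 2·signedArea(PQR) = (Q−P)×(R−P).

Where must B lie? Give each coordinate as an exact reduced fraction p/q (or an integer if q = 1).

1. B_x = -22  [BA · DC = -943 ∩ 2·signedArea(BCA) = -168]
2. B_y = -29  [BA · DC = -943 ∩ 2·signedArea(BCA) = -168]
   → B = (-22, -29)

B = (-22, -29)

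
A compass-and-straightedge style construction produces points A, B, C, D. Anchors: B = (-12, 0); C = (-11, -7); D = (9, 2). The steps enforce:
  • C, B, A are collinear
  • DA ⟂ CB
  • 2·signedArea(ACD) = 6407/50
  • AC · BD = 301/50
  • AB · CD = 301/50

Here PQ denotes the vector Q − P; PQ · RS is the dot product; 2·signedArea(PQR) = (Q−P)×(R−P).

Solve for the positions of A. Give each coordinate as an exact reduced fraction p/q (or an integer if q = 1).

A = (-593/50, -49/50)

1. A_x = -593/50  [C, B, A are collinear ∩ DA ⟂ CB]
2. A_y = -49/50  [C, B, A are collinear ∩ DA ⟂ CB]
   → A = (-593/50, -49/50)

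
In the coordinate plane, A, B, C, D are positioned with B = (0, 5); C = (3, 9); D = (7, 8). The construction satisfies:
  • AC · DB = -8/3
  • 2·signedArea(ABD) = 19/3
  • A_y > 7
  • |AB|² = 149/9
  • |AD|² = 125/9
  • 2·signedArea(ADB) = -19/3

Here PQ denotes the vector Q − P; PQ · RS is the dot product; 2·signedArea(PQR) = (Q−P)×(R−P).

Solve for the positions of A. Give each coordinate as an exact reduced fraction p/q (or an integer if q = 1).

1. A_x = 10/3  [AC · DB = -8/3 ∩ 2·signedArea(ABD) = 19/3]
2. A_y = 22/3  [AC · DB = -8/3 ∩ 2·signedArea(ABD) = 19/3]
   → A = (10/3, 22/3)

A = (10/3, 22/3)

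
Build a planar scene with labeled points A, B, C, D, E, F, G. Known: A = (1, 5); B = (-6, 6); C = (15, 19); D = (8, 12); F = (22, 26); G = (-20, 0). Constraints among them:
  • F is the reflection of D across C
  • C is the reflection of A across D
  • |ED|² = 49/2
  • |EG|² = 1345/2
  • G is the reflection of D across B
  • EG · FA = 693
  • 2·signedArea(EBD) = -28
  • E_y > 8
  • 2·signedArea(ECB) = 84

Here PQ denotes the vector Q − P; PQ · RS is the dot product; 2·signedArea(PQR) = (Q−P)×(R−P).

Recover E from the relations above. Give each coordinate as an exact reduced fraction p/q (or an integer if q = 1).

E = (9/2, 17/2)

1. E_x = 9/2  [2·signedArea(ECB) = 84 ∩ EG · FA = 693]
2. E_y = 17/2  [2·signedArea(ECB) = 84 ∩ EG · FA = 693]
   → E = (9/2, 17/2)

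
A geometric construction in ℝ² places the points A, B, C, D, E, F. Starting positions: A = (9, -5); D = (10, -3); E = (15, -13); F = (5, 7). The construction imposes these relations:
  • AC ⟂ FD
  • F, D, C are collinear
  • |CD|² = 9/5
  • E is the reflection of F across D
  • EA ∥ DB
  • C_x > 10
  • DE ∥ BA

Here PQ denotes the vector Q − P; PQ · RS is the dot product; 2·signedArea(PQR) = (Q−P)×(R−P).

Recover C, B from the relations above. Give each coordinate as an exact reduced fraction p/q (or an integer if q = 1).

B = (4, 5)
C = (53/5, -21/5)

1. C_x = 53/5  [F, D, C are collinear ∩ AC ⟂ FD]
2. C_y = -21/5  [F, D, C are collinear ∩ AC ⟂ FD]
   → C = (53/5, -21/5)
3. B_x = 4  [DE ∥ BA ∩ EA ∥ DB]
4. B_y = 5  [DE ∥ BA ∩ EA ∥ DB]
   → B = (4, 5)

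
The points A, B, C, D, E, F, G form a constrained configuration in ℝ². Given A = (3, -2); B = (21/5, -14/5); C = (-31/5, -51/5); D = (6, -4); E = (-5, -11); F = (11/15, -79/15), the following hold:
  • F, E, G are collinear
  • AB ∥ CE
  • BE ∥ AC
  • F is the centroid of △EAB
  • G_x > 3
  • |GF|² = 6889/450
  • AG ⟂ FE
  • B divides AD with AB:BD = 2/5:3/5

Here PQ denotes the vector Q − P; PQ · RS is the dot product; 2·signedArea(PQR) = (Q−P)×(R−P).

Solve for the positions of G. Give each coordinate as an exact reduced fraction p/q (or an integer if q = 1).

1. G_x = 7/2  [F, E, G are collinear ∩ AG ⟂ FE]
2. G_y = -5/2  [F, E, G are collinear ∩ AG ⟂ FE]
   → G = (7/2, -5/2)

G = (7/2, -5/2)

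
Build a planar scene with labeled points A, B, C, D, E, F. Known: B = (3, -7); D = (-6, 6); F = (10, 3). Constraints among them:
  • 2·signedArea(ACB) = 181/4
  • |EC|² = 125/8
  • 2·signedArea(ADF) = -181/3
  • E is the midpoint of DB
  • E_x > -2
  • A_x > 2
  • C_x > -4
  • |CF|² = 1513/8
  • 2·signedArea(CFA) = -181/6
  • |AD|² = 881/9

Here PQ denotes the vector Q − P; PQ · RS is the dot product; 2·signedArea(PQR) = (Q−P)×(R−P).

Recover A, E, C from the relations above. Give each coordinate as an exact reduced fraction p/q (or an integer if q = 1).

A = (7/3, 2/3)
C = (-15/4, 11/4)
E = (-3/2, -1/2)

1. A_x = 7/3  [line 3·x + 16·y + -53/3 = 0 ∩ |AD|² = 881/9]
2. A_y = 2/3  [line 3·x + 16·y + -53/3 = 0 ∩ |AD|² = 881/9]
   → A = (7/3, 2/3)
3. E_x = -3/2  [E is the midpoint of DB]
4. E_y = -1/2  [E is the midpoint of DB]
   → E = (-3/2, -1/2)
5. C_x = -15/4  [2·signedArea(ACB) = 181/4 ∩ 2·signedArea(CFA) = -181/6]
6. C_y = 11/4  [2·signedArea(ACB) = 181/4 ∩ 2·signedArea(CFA) = -181/6]
   → C = (-15/4, 11/4)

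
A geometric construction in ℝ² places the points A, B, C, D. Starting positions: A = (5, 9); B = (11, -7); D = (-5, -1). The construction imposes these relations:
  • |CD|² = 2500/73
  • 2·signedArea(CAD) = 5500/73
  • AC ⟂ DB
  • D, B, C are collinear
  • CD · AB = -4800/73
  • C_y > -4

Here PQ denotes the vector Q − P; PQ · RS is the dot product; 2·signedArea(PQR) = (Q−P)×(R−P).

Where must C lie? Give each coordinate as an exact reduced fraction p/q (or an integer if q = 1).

1. C_x = 35/73  [D, B, C are collinear ∩ AC ⟂ DB]
2. C_y = -223/73  [D, B, C are collinear ∩ AC ⟂ DB]
   → C = (35/73, -223/73)

C = (35/73, -223/73)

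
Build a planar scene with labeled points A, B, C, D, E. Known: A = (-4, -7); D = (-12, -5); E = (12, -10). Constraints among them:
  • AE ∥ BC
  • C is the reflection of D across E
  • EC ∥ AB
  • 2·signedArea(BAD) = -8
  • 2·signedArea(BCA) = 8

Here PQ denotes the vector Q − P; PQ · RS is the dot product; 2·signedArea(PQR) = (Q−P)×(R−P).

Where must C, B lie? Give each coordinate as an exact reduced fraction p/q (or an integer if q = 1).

B = (20, -12)
C = (36, -15)

1. C_x = 36  [C is the reflection of D across E]
2. C_y = -15  [C is the reflection of D across E]
   → C = (36, -15)
3. B_x = 20  [AE ∥ BC ∩ EC ∥ AB]
4. B_y = -12  [AE ∥ BC ∩ EC ∥ AB]
   → B = (20, -12)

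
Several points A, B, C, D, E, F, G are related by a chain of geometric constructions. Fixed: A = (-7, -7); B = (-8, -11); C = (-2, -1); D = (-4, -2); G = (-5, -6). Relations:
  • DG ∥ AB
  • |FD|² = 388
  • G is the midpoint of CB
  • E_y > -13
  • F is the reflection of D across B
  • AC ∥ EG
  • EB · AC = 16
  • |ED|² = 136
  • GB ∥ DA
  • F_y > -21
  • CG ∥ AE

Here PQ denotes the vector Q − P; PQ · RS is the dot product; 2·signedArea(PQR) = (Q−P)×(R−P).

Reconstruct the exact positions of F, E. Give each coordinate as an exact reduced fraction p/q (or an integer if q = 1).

1. F_x = -12  [F is the reflection of D across B]
2. F_y = -20  [F is the reflection of D across B]
   → F = (-12, -20)
3. E_x = -10  [AC ∥ EG ∩ CG ∥ AE]
4. E_y = -12  [AC ∥ EG ∩ CG ∥ AE]
   → E = (-10, -12)

E = (-10, -12)
F = (-12, -20)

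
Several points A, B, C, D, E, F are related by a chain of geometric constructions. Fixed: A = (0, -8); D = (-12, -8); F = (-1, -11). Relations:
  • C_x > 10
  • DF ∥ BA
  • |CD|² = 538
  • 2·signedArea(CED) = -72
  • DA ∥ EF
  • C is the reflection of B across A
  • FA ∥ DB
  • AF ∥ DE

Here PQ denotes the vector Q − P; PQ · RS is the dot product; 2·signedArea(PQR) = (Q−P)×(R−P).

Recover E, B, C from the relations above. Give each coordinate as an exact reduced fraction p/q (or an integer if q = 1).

B = (-11, -5)
C = (11, -11)
E = (-13, -11)

1. E_x = -13  [DA ∥ EF ∩ AF ∥ DE]
2. E_y = -11  [DA ∥ EF ∩ AF ∥ DE]
   → E = (-13, -11)
3. B_x = -11  [DF ∥ BA ∩ FA ∥ DB]
4. B_y = -5  [DF ∥ BA ∩ FA ∥ DB]
   → B = (-11, -5)
5. C_x = 11  [C is the reflection of B across A]
6. C_y = -11  [C is the reflection of B across A]
   → C = (11, -11)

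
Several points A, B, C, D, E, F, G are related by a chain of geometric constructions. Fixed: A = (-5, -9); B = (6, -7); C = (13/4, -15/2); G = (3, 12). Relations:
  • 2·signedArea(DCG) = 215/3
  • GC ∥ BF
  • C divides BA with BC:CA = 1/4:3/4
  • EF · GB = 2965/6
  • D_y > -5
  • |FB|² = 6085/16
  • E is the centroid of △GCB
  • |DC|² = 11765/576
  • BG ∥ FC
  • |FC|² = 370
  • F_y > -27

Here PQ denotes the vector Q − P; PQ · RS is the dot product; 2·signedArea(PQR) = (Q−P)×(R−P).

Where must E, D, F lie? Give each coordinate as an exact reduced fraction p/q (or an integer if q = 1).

1. E_x = 49/12  [E is the centroid of △GCB]
2. E_y = -5/6  [E is the centroid of △GCB]
   → E = (49/12, -5/6)
3. D_x = -11/24  [line -39/2·x + -1/4·y + -61/6 = 0 ∩ |DC|² = 11765/576]
4. D_y = -59/12  [line -39/2·x + -1/4·y + -61/6 = 0 ∩ |DC|² = 11765/576]
   → D = (-11/24, -59/12)
5. F_x = 25/4  [BG ∥ FC ∩ GC ∥ BF]
6. F_y = -53/2  [BG ∥ FC ∩ GC ∥ BF]
   → F = (25/4, -53/2)

D = (-11/24, -59/12)
E = (49/12, -5/6)
F = (25/4, -53/2)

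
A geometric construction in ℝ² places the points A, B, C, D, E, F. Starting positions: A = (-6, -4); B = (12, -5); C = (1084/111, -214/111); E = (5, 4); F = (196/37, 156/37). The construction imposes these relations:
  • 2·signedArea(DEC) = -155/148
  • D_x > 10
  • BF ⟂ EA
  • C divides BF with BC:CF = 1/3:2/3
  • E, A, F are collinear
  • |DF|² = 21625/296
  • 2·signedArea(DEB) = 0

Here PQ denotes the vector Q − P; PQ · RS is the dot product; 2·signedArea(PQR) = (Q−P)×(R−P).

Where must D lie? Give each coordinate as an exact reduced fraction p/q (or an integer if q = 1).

1. D_x = 41/4  [2·signedArea(DEB) = 0 ∩ 2·signedArea(DEC) = -155/148]
2. D_y = -11/4  [2·signedArea(DEB) = 0 ∩ 2·signedArea(DEC) = -155/148]
   → D = (41/4, -11/4)

D = (41/4, -11/4)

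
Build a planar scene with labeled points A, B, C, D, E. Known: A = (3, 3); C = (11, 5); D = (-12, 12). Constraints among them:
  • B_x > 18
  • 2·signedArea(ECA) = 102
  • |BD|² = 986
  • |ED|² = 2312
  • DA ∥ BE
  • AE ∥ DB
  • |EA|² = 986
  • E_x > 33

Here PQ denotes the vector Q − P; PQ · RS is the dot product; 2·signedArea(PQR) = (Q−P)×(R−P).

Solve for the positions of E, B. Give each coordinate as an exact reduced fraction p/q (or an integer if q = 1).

1. E_x = 34  [line 2·x + -8·y + -84 = 0 ∩ |ED|² = 2312]
2. E_y = -2  [line 2·x + -8·y + -84 = 0 ∩ |ED|² = 2312]
   → E = (34, -2)
3. B_x = 19  [DA ∥ BE ∩ AE ∥ DB]
4. B_y = 7  [DA ∥ BE ∩ AE ∥ DB]
   → B = (19, 7)

B = (19, 7)
E = (34, -2)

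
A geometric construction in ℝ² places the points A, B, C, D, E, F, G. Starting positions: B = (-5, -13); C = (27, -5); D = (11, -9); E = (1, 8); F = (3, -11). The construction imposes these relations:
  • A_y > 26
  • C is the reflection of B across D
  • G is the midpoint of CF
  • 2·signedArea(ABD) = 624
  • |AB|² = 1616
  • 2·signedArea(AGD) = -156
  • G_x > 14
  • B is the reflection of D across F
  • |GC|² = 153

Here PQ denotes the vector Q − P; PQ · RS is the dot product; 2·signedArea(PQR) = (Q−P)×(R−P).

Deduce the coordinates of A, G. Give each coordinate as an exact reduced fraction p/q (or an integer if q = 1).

1. A_x = -1  [line -4·x + 16·y + -436 = 0 ∩ |AB|² = 1616]
2. A_y = 27  [line -4·x + 16·y + -436 = 0 ∩ |AB|² = 1616]
   → A = (-1, 27)
3. G_x = 15  [2·signedArea(AGD) = -156 ∩ G is the midpoint of CF]
4. G_y = -8  [2·signedArea(AGD) = -156 ∩ G is the midpoint of CF]
   → G = (15, -8)

A = (-1, 27)
G = (15, -8)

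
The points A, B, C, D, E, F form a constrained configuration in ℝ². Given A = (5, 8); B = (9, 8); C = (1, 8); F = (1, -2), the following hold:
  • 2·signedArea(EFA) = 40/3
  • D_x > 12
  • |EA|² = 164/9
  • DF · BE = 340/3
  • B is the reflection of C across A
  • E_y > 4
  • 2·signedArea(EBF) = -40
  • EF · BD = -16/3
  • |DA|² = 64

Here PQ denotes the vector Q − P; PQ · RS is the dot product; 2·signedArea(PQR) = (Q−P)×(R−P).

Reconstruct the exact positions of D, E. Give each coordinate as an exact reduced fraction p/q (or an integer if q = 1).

1. E_x = 7/3  [2·signedArea(EFA) = 40/3 ∩ 2·signedArea(EBF) = -40]
2. E_y = 14/3  [2·signedArea(EFA) = 40/3 ∩ 2·signedArea(EBF) = -40]
   → E = (7/3, 14/3)
3. D_x = 13  [DF · BE = 340/3 ∩ EF · BD = -16/3]
4. D_y = 8  [DF · BE = 340/3 ∩ EF · BD = -16/3]
   → D = (13, 8)

D = (13, 8)
E = (7/3, 14/3)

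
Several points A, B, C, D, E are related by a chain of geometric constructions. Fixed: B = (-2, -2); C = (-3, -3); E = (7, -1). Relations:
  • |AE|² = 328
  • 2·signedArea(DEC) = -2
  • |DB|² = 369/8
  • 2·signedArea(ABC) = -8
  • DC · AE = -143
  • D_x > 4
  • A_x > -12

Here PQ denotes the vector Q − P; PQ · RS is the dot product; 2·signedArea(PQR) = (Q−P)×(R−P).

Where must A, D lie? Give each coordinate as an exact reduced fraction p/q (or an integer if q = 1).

A = (-11, -3)
D = (19/4, -5/4)

1. D_x = 19/4  [line 2·x + -10·y + -22 = 0 ∩ |DB|² = 369/8]
2. D_y = -5/4  [line 2·x + -10·y + -22 = 0 ∩ |DB|² = 369/8]
   → D = (19/4, -5/4)
3. A_x = -11  [2·signedArea(ABC) = -8 ∩ DC · AE = -143]
4. A_y = -3  [2·signedArea(ABC) = -8 ∩ DC · AE = -143]
   → A = (-11, -3)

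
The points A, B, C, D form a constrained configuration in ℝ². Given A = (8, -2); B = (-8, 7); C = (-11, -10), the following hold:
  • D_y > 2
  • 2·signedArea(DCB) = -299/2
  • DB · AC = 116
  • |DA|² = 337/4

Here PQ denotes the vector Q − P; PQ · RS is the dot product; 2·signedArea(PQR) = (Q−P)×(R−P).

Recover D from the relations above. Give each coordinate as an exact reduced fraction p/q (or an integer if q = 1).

1. D_x = 0  [DB · AC = 116 ∩ 2·signedArea(DCB) = -299/2]
2. D_y = 5/2  [DB · AC = 116 ∩ 2·signedArea(DCB) = -299/2]
   → D = (0, 5/2)

D = (0, 5/2)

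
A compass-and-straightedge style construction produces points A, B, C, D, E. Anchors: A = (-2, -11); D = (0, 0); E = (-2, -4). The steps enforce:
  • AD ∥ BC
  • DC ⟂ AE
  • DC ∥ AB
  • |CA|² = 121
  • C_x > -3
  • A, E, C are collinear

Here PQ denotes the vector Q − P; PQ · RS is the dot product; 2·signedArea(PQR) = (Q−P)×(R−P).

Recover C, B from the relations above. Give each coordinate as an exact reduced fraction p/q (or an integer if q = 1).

1. C_x = -2  [A, E, C are collinear ∩ DC ⟂ AE]
2. C_y = 0  [A, E, C are collinear ∩ DC ⟂ AE]
   → C = (-2, 0)
3. B_x = -4  [AD ∥ BC ∩ DC ∥ AB]
4. B_y = -11  [AD ∥ BC ∩ DC ∥ AB]
   → B = (-4, -11)

B = (-4, -11)
C = (-2, 0)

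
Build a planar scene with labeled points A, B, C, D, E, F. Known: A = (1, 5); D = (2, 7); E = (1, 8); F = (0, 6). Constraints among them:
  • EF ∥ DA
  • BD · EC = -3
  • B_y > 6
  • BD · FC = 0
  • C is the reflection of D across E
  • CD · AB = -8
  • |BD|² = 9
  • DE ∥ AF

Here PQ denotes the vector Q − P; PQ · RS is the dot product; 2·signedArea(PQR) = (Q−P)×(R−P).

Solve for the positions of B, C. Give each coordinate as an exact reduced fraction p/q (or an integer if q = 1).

B = (-1, 7)
C = (0, 9)

1. C_x = 0  [C is the reflection of D across E]
2. C_y = 9  [C is the reflection of D across E]
   → C = (0, 9)
3. B_x = -1  [BD · FC = 0 ∩ CD · AB = -8]
4. B_y = 7  [BD · FC = 0 ∩ CD · AB = -8]
   → B = (-1, 7)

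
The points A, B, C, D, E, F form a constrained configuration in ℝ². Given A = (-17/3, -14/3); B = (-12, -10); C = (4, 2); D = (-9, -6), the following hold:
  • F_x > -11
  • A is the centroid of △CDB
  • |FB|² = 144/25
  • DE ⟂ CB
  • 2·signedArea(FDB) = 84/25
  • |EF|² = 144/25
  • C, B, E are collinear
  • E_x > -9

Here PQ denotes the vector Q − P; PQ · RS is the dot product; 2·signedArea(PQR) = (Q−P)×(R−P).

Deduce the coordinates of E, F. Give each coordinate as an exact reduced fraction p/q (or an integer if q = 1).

1. E_x = -204/25  [C, B, E are collinear ∩ DE ⟂ CB]
2. E_y = -178/25  [C, B, E are collinear ∩ DE ⟂ CB]
   → E = (-204/25, -178/25)
3. F_x = -252/25  [line 4·x + -3·y + 366/25 = 0 ∩ |FB|² = 144/25]
4. F_y = -214/25  [line 4·x + -3·y + 366/25 = 0 ∩ |FB|² = 144/25]
   → F = (-252/25, -214/25)

E = (-204/25, -178/25)
F = (-252/25, -214/25)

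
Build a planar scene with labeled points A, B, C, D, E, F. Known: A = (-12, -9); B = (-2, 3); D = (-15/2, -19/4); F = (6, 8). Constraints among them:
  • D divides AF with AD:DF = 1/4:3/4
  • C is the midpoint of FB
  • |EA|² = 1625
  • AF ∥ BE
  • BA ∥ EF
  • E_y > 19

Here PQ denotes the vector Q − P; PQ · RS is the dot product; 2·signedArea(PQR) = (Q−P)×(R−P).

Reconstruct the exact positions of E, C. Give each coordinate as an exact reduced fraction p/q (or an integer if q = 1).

C = (2, 11/2)
E = (16, 20)

1. E_x = 16  [BA ∥ EF ∩ AF ∥ BE]
2. E_y = 20  [BA ∥ EF ∩ AF ∥ BE]
   → E = (16, 20)
3. C_x = 2  [C is the midpoint of FB]
4. C_y = 11/2  [C is the midpoint of FB]
   → C = (2, 11/2)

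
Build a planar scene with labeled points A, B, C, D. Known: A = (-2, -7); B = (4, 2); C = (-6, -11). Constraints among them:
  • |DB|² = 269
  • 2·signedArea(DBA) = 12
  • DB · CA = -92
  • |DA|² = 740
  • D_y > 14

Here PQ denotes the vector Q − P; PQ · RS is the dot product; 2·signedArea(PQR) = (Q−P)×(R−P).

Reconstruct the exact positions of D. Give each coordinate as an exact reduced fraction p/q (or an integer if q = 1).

1. D_x = 14  [2·signedArea(DBA) = 12 ∩ DB · CA = -92]
2. D_y = 15  [2·signedArea(DBA) = 12 ∩ DB · CA = -92]
   → D = (14, 15)

D = (14, 15)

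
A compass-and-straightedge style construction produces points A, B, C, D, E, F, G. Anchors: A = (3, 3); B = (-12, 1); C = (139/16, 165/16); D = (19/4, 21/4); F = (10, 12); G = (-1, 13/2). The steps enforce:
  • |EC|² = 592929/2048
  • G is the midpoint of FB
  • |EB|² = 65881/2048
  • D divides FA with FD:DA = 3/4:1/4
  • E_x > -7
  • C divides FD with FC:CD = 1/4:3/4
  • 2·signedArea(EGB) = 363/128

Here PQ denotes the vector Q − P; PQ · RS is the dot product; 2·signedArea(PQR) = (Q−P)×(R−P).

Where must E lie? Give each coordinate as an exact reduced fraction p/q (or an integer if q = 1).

1. E_x = -437/64  [line 11/2·x + -11·y + 9493/128 = 0 ∩ |EB|² = 65881/2048]
2. E_y = 213/64  [line 11/2·x + -11·y + 9493/128 = 0 ∩ |EB|² = 65881/2048]
   → E = (-437/64, 213/64)

E = (-437/64, 213/64)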